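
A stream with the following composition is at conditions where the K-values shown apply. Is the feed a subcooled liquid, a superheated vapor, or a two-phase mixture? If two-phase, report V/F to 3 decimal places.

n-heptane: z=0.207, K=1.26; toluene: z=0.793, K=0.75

ΣzᵢKᵢ = 0.856; Σzᵢ/Kᵢ = 1.222.
Since ΣzᵢKᵢ < 1 the mixture is below its bubble point — single liquid phase.

subcooled liquid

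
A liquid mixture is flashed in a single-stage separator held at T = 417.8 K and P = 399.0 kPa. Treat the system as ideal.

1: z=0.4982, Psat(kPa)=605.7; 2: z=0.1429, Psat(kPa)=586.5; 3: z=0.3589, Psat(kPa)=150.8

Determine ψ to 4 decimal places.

ψ = 0.3230

Raoult's law: Kᵢ = Pᵢˢᵃᵗ/P = Pᵢˢᵃᵗ/399.0.
  K_1 = 605.7/399.0 = 1.518045, K_2 = 586.5/399.0 = 1.469925, K_3 = 150.8/399.0 = 0.377945
Let ψ = V/F and solve Σ zᵢ(Kᵢ−1)/(1+ψ(Kᵢ−1)) = 0.
g(0) = ΣzᵢKᵢ − 1 = 0.1020 and g(1) = 1 − Σzᵢ/Kᵢ = -0.3750, so a root lies in (0, 1).
Iterate (Newton) starting at ψ = 0.5:
  ψ = 0.5000: g = -0.06467, g' = -0.3976 → ψ = 0.3373
  ψ = 0.3373: g = -0.00489, g' = -0.3428 → ψ = 0.3231
  ψ = 0.3231: g = -0.00002, g' = -0.3394 → ψ = 0.3230
Converged at ψ = 0.3230.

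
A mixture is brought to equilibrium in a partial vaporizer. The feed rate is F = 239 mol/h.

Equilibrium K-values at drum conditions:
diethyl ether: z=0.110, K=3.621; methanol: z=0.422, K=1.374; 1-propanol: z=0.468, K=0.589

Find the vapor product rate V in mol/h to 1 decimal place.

V = 131.8 mol/h

Let ψ = V/F and solve Σ zᵢ(Kᵢ−1)/(1+ψ(Kᵢ−1)) = 0.
Check two-phase: ΣzᵢKᵢ = 1.254 > 1 and Σzᵢ/Kᵢ = 1.132 > 1, so g(0) = 0.254 > 0 and g(1) = -0.132 < 0.
Newton iteration, ψ⁰ = 0.5:
  ψ = 0.500: g = 0.0156, g' = -0.309 → ψ = 0.551
  ψ = 0.551: g = 0.0003, g' = -0.299 → ψ = 0.552
Converged at ψ = 0.552.
Then V = ψ·F = 0.5515·239 = 131.8 mol/h and L = F − V = 107.2 mol/h.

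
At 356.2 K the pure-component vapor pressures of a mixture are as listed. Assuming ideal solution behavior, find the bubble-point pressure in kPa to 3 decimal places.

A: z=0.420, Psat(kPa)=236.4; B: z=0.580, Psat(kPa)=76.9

Pbub = 143.890 kPa

At the bubble point ψ → 0, so ΣzᵢKᵢ = 1 with Kᵢ = Pᵢˢᵃᵗ/P ⇒ P = ΣzᵢPᵢˢᵃᵗ.
P = 0.420·236.4 + 0.580·76.9 = 143.890 kPa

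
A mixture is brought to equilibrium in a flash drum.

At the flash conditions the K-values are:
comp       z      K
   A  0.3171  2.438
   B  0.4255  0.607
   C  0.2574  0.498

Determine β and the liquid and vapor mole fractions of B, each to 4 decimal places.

β = 0.2543, x_B = 0.4727, y_B = 0.2870

Let β = V/F and solve Σ zᵢ(Kᵢ−1)/(1+β(Kᵢ−1)) = 0.
Feasibility: ΣzᵢKᵢ = 1.1596, Σzᵢ/Kᵢ = 1.3479 — both > 1, two phases present.
Newton iteration, β⁰ = 0.47:
  β = 0.4700: g = -0.10213, g' = -0.4435 → β = 0.2397
  β = 0.2397: g = 0.00760, g' = -0.5266 → β = 0.2541
  β = 0.2541: g = 0.00006, g' = -0.5180 → β = 0.2543
Converged at β = 0.2543.
Compositions from xᵢ = zᵢ/(1+β(Kᵢ−1)), yᵢ = Kᵢxᵢ:
  A: x = 0.2322, y = 0.5661
  B: x = 0.4727, y = 0.2870
  C: x = 0.2951, y = 0.1469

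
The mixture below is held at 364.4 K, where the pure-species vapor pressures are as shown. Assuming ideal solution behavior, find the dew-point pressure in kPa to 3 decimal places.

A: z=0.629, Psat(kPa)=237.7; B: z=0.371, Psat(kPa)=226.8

At the dew point ψ → 1, so Σzᵢ/Kᵢ = 1 with Kᵢ = Pᵢˢᵃᵗ/P ⇒ 1/P = Σzᵢ/Pᵢˢᵃᵗ.
1/P = 0.629/237.7 + 0.371/226.8 = 0.004282 ⇒ P = 233.536 kPa

Pdew = 233.536 kPa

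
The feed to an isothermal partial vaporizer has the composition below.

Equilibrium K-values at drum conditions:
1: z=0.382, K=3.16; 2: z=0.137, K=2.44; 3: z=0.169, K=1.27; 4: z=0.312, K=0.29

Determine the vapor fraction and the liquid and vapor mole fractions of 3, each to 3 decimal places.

Iterate (Newton) starting at ψ = 0.49:
  ψ = 0.490: g = 0.2171, g' = -0.898 → ψ = 0.732
  ψ = 0.732: g = -0.0072, g' = -1.025 → ψ = 0.725
Converged at ψ = 0.725.
Compositions from xᵢ = zᵢ/(1+ψ(Kᵢ−1)), yᵢ = Kᵢxᵢ:
  1: x = 0.149, y = 0.471
  2: x = 0.067, y = 0.164
  3: x = 0.141, y = 0.180
  4: x = 0.643, y = 0.186

ψ = 0.725, x_3 = 0.141, y_3 = 0.180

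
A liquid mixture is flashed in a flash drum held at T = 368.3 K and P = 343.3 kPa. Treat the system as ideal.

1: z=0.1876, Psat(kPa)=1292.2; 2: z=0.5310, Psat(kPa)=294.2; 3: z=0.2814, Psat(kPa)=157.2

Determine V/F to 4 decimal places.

Raoult's law: Kᵢ = Pᵢˢᵃᵗ/P = Pᵢˢᵃᵗ/343.3.
  K_1 = 1292.2/343.3 = 3.764055, K_2 = 294.2/343.3 = 0.856976, K_3 = 157.2/343.3 = 0.457909
Material balance + equilibrium reduce to Σ zᵢ(Kᵢ−1)/(1+V/F(Kᵢ−1)) = 0.
g(0) = ΣzᵢKᵢ − 1 = 0.2900 and g(1) = 1 − Σzᵢ/Kᵢ = -0.2840, so a root lies in (0, 1).
Iterate (Newton) starting at V/F = 0.58:
  V/F = 0.5800: g = -0.10612, g' = -0.4004 → V/F = 0.3149
  V/F = 0.3149: g = 0.01374, g' = -0.5418 → V/F = 0.3403
  V/F = 0.3403: g = 0.00032, g' = -0.5169 → V/F = 0.3409
Converged at V/F = 0.3409.

V/F = 0.3409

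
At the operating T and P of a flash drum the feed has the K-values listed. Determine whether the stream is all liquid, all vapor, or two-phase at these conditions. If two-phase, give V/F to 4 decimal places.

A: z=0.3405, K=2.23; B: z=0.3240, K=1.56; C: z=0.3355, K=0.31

ΣzᵢKᵢ = 1.3688; Σzᵢ/Kᵢ = 1.4426.
Both exceed 1, so a two-phase solution exists.
Newton–Raphson from ψ = 0.5:
  ψ = 0.5000: g = 0.04765, g' = -0.6318 → ψ = 0.5754
  ψ = 0.5754: g = -0.00146, g' = -0.6741 → ψ = 0.5732
Converged at ψ = 0.5732.

two-phase, V/F = 0.5732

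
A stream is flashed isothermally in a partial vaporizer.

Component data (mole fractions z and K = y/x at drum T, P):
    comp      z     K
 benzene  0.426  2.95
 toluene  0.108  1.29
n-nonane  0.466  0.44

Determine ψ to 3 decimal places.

Newton–Raphson from ψ = 0.5:
  ψ = 0.500: g = 0.0855, g' = -0.704 → ψ = 0.621
  ψ = 0.621: g = 0.0019, g' = -0.681 → ψ = 0.624
Converged at ψ = 0.624.

ψ = 0.624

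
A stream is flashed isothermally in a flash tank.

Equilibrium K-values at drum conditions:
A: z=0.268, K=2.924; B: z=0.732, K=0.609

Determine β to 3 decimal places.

β = 0.305

Newton–Raphson from β = 0.5:
  β = 0.500: g = -0.0930, g' = -0.431 → β = 0.284
  β = 0.284: g = 0.0114, g' = -0.556 → β = 0.305
Converged at β = 0.305.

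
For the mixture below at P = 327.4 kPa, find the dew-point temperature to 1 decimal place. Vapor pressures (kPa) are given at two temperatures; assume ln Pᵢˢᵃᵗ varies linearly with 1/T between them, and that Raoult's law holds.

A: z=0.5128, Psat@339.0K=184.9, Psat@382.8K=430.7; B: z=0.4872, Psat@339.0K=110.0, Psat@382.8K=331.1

T = 376.0 K

Dew-point temperature: Σzᵢ·P/Pᵢˢᵃᵗ(T) = 1. Interpolate ln Pᵢˢᵃᵗ = aᵢ + bᵢ/T.
  T = 339.0 K: ΣzᵢP/Pᵢˢᵃᵗ = 2.3581
  T = 382.8 K: ΣzᵢP/Pᵢˢᵃᵗ = 0.8716
  T = 360.9 K: ΣzᵢP/Pᵢˢᵃᵗ = 1.3882
  T = 371.9 K: ΣzᵢP/Pᵢˢᵃᵗ = 1.0908
  T = 377.4 K: ΣzᵢP/Pᵢˢᵃᵗ = 0.9724
  T = 374.6 K: ΣzᵢP/Pᵢˢᵃᵗ = 1.0305
  T = 376.0 K: ΣzᵢP/Pᵢˢᵃᵗ = 1.0009
Interpolating between 376.0 K and 377.4 K gives T ≈ 376.0 K.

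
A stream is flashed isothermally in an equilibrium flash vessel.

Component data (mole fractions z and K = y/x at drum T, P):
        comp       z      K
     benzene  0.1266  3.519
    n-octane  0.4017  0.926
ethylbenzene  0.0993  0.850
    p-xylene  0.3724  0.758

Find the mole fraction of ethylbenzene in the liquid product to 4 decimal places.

x_ethylbenzene = 0.1066

Newton iteration, ψ⁰ = 0.56:
  ψ = 0.5600: g = -0.01923, g' = -0.1725 → ψ = 0.4485
  ψ = 0.4485: g = 0.00193, g' = -0.2095 → ψ = 0.4577
  ψ = 0.4577: g = 0.00002, g' = -0.2058 → ψ = 0.4578
Converged at ψ = 0.4578.
Compositions from xᵢ = zᵢ/(1+ψ(Kᵢ−1)), yᵢ = Kᵢxᵢ:
  benzene: x = 0.0588, y = 0.2069
  n-octane: x = 0.4158, y = 0.3850
  ethylbenzene: x = 0.1066, y = 0.0906
  p-xylene: x = 0.4188, y = 0.3174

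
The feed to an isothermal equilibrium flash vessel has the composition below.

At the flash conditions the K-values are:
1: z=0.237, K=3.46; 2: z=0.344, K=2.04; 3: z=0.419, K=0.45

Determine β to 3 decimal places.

β = 0.771

Iterate (Newton) starting at β = 0.52:
  β = 0.520: g = 0.1652, g' = -0.681 → β = 0.762
  β = 0.762: g = 0.0054, g' = -0.665 → β = 0.771
Converged at β = 0.771.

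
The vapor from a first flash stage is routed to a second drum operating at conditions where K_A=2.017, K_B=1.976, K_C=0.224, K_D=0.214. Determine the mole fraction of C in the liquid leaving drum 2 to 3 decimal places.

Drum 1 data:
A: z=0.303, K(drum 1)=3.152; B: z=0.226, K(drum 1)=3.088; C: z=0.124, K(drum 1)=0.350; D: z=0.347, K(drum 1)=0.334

Drum 1:
Rachford–Rice: g(ψ₁) = Σ zᵢ(Kᵢ−1)/(1+ψ₁(Kᵢ−1)) = 0.
Check two-phase: ΣzᵢKᵢ = 1.812 > 1 and Σzᵢ/Kᵢ = 1.563 > 1, so g(0) = 0.812 > 0 and g(1) = -0.563 < 0.
Newton–Raphson from ψ₁ = 0.47:
  ψ₁ = 0.470: g = 0.1099, g' = -1.033 → ψ₁ = 0.576
  ψ₁ = 0.576: g = 0.0012, g' = -1.022 → ψ₁ = 0.578
Converged at ψ₁ = 0.578.
Drum-1 compositions:
  A: x = 0.135, y = 0.426
  B: x = 0.102, y = 0.316
  C: x = 0.199, y = 0.069
  D: x = 0.564, y = 0.188
Drum-2 feed = drum-1 vapor: z₂ = (0.4258, 0.3164, 0.0695, 0.1884).
Drum 2:
Rachford–Rice: g(ψ₂) = Σ zᵢ(Kᵢ−1)/(1+ψ₂(Kᵢ−1)) = 0.
Feasibility: ΣzᵢKᵢ = 1.540, Σzᵢ/Kᵢ = 1.562 — both > 1, two phases present.
Newton iteration, ψ₂⁰ = 0.5:
  ψ₂ = 0.500: g = 0.1626, g' = -0.757 → ψ₂ = 0.715
  ψ₂ = 0.715: g = -0.0262, g' = -1.069 → ψ₂ = 0.690
  ψ₂ = 0.690: g = -0.0007, g' = -1.010 → ψ₂ = 0.689
Converged at ψ₂ = 0.689.
  A: x = 0.250, y = 0.505
  B: x = 0.189, y = 0.374
  C: x = 0.149, y = 0.033
  D: x = 0.411, y = 0.088

x_C (drum 2) = 0.149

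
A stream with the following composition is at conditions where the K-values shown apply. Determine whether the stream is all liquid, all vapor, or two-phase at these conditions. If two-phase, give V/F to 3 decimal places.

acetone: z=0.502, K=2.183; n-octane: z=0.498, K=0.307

ΣzᵢKᵢ = 1.249; Σzᵢ/Kᵢ = 1.852.
Both exceed 1, so a two-phase solution exists.
Binary case is linear: z₁(K₁−1)(1+ψ(K₂−1)) + z₂(K₂−1)(1+ψ(K₁−1)) = 0
⇒ ψ = [z₁(K₁−1)+z₂(K₂−1)] / [−(K₁−1)(K₂−1)] = 0.2488/0.8198 = 0.303

two-phase, V/F = 0.303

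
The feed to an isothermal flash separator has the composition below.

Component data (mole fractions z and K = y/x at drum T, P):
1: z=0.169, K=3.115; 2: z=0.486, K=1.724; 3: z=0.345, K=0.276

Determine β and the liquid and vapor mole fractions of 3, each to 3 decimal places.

β = 0.552, x_3 = 0.575, y_3 = 0.159

Rachford–Rice: g(β) = Σ zᵢ(Kᵢ−1)/(1+β(Kᵢ−1)) = 0.
Feasibility: ΣzᵢKᵢ = 1.460, Σzᵢ/Kᵢ = 1.586 — both > 1, two phases present.
Newton iteration, β⁰ = 0.68:
  β = 0.680: g = -0.1096, g' = -0.943 → β = 0.564
  β = 0.564: g = -0.0091, g' = -0.802 → β = 0.552
Converged at β = 0.552.
Compositions from xᵢ = zᵢ/(1+β(Kᵢ−1)), yᵢ = Kᵢxᵢ:
  1: x = 0.078, y = 0.243
  2: x = 0.347, y = 0.599
  3: x = 0.575, y = 0.159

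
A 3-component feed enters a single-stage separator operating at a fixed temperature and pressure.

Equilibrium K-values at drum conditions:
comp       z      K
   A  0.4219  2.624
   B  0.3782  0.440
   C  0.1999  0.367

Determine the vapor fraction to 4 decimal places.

Let ψ = V/F and solve Σ zᵢ(Kᵢ−1)/(1+ψ(Kᵢ−1)) = 0.
Feasibility: ΣzᵢKᵢ = 1.3468, Σzᵢ/Kᵢ = 1.5650 — both > 1, two phases present.
Newton iteration, ψ⁰ = 0.67:
  ψ = 0.6700: g = -0.23057, g' = -0.8005 → ψ = 0.3820
  ψ = 0.3820: g = -0.01346, g' = -0.7551 → ψ = 0.3642
Converged at ψ = 0.3642.

ψ = 0.3642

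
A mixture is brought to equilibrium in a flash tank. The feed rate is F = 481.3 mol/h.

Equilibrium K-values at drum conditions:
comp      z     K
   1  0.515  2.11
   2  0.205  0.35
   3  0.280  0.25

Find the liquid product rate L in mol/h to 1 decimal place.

Let ψ = V/F and solve Σ zᵢ(Kᵢ−1)/(1+ψ(Kᵢ−1)) = 0.
Check two-phase: ΣzᵢKᵢ = 1.228 > 1 and Σzᵢ/Kᵢ = 1.950 > 1, so g(0) = 0.228 > 0 and g(1) = -0.950 < 0.
Iterate (Newton) starting at ψ = 0.5:
  ψ = 0.500: g = -0.1658, g' = -0.856 → ψ = 0.306
  ψ = 0.306: g = -0.0124, g' = -0.754 → ψ = 0.290
Converged at ψ = 0.290.
Then V = ψ·F = 0.2898·481.3 = 139.5 mol/h and L = F − V = 341.8 mol/h.

L = 341.8 mol/h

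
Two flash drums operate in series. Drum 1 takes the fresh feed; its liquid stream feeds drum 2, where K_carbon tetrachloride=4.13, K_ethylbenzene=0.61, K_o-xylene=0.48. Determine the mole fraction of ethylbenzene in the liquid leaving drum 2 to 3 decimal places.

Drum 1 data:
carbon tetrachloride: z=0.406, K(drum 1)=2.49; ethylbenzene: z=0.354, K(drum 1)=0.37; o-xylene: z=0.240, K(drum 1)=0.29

x_ethylbenzene (drum 2) = 0.501

Drum 1:
Let ψ₁ = V/F and solve Σ zᵢ(Kᵢ−1)/(1+ψ₁(Kᵢ−1)) = 0.
Check two-phase: ΣzᵢKᵢ = 1.212 > 1 and Σzᵢ/Kᵢ = 1.947 > 1, so g(0) = 0.212 > 0 and g(1) = -0.947 < 0.
Newton iteration, ψ₁⁰ = 0.5:
  ψ₁ = 0.500: g = -0.2431, g' = -0.886 → ψ₁ = 0.226
  ψ₁ = 0.226: g = -0.0102, g' = -0.867 → ψ₁ = 0.214
Converged at ψ₁ = 0.214.
Drum-1 compositions:
  carbon tetrachloride: x = 0.308, y = 0.767
  ethylbenzene: x = 0.409, y = 0.151
  o-xylene: x = 0.283, y = 0.082
Drum-2 feed = drum-1 liquid: z₂ = (0.3078, 0.4092, 0.2830).
Drum 2:
Newton–Raphson from ψ₂ = 0.5:
  ψ₂ = 0.500: g = -0.0214, g' = -0.694 → ψ₂ = 0.469
  ψ₂ = 0.469: g = 0.0004, g' = -0.722 → ψ₂ = 0.470
Converged at ψ₂ = 0.470.
  carbon tetrachloride: x = 0.125, y = 0.515
  ethylbenzene: x = 0.501, y = 0.306
  o-xylene: x = 0.374, y = 0.180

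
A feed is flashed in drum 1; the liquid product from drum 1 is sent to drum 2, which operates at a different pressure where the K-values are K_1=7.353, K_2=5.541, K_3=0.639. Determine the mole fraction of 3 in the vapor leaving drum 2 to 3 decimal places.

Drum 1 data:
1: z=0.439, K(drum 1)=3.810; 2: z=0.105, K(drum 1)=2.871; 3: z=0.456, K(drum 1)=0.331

y_3 (drum 2) = 0.602

Drum 1:
Iterate (Newton) starting at ψ₁ = 0.5:
  ψ₁ = 0.500: g = 0.1560, g' = -1.158 → ψ₁ = 0.635
  ψ₁ = 0.635: g = 0.0028, g' = -1.141 → ψ₁ = 0.637
Converged at ψ₁ = 0.637.
Drum-1 compositions:
  1: x = 0.157, y = 0.599
  2: x = 0.048, y = 0.138
  3: x = 0.795, y = 0.263
Drum-2 feed = drum-1 liquid: z₂ = (0.1573, 0.0479, 0.7948).
Drum 2:
Rachford–Rice: g(ψ₂) = Σ zᵢ(Kᵢ−1)/(1+ψ₂(Kᵢ−1)) = 0.
Check two-phase: ΣzᵢKᵢ = 1.930 > 1 and Σzᵢ/Kᵢ = 1.274 > 1, so g(0) = 0.930 > 0 and g(1) = -0.274 < 0.
Newton–Raphson from ψ₂ = 0.34:
  ψ₂ = 0.340: g = 0.0747, g' = -0.923 → ψ₂ = 0.421
  ψ₂ = 0.421: g = 0.0084, g' = -0.731 → ψ₂ = 0.432
  ψ₂ = 0.432: g = 0.0001, g' = -0.710 → ψ₂ = 0.433
Converged at ψ₂ = 0.433.
  1: x = 0.042, y = 0.309
  2: x = 0.016, y = 0.090
  3: x = 0.942, y = 0.602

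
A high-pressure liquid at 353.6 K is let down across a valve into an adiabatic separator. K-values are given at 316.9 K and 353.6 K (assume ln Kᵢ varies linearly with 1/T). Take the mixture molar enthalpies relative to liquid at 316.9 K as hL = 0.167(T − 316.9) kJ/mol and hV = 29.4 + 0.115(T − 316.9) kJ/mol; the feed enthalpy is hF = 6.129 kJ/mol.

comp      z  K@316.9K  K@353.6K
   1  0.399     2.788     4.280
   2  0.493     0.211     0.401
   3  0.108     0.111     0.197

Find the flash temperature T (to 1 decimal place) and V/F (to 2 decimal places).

T = 320.5 K, V/F = 0.19

Adiabatic flash: solve Rachford–Rice at each trial T, then check hF = ψ·hV(T) + (1−ψ)·hL(T).
  T = 316.9 K: K = (2.788, 0.211, 0.111), RR gives ψ = 0.158, H_out = 4.650 kJ/mol
  T = 353.6 K: K = (4.280, 0.401, 0.197), RR gives ψ = 0.440, H_out = 18.238 kJ/mol
  T = 335.2 K: K = (3.493, 0.296, 0.150), RR gives ψ = 0.304, H_out = 11.712 kJ/mol
  T = 326.0 K: K = (3.129, 0.251, 0.130), RR gives ψ = 0.235, H_out = 8.310 kJ/mol
  T = 321.4 K: K = (2.954, 0.230, 0.120), RR gives ψ = 0.197, H_out = 6.509 kJ/mol
  T = 319.1 K: K = (2.869, 0.220, 0.115), RR gives ψ = 0.178, H_out = 5.572 kJ/mol
Linear interpolation between T = 319.1 (H_out = 5.572) and T = 321.4 (H_out = 6.509) on hF = 6.129 gives T ≈ 320.5 K, at which ψ = 0.19.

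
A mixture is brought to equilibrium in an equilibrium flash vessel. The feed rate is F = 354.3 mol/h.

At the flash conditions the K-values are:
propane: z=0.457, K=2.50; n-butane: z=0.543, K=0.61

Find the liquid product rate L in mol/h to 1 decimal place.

L = 67.4 mol/h

Let ψ = V/F and solve Σ zᵢ(Kᵢ−1)/(1+ψ(Kᵢ−1)) = 0.
Check two-phase: ΣzᵢKᵢ = 1.474 > 1 and Σzᵢ/Kᵢ = 1.073 > 1, so g(0) = 0.474 > 0 and g(1) = -0.073 < 0.
Binary case is linear: z₁(K₁−1)(1+ψ(K₂−1)) + z₂(K₂−1)(1+ψ(K₁−1)) = 0
⇒ ψ = [z₁(K₁−1)+z₂(K₂−1)] / [−(K₁−1)(K₂−1)] = 0.4737/0.5850 = 0.810
Then V = ψ·F = 0.8098·354.3 = 286.9 mol/h and L = F − V = 67.4 mol/h.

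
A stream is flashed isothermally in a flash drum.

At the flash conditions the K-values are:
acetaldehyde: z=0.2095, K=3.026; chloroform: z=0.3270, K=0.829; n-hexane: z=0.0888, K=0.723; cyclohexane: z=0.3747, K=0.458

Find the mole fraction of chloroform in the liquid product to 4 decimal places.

Material balance + equilibrium reduce to Σ zᵢ(Kᵢ−1)/(1+V/F(Kᵢ−1)) = 0.
Check two-phase: ΣzᵢKᵢ = 1.1408 > 1 and Σzᵢ/Kᵢ = 1.4046 > 1, so g(0) = 0.1408 > 0 and g(1) = -0.4046 < 0.
Newton–Raphson from V/F = 0.5:
  V/F = 0.5000: g = -0.15743, g' = -0.4400 → V/F = 0.1422
  V/F = 0.1422: g = 0.02657, g' = -0.6650 → V/F = 0.1821
  V/F = 0.1821: g = 0.00109, g' = -0.6121 → V/F = 0.1839
Converged at V/F = 0.1839.
Compositions from xᵢ = zᵢ/(1+V/F(Kᵢ−1)), yᵢ = Kᵢxᵢ:
  acetaldehyde: x = 0.1526, y = 0.4619
  chloroform: x = 0.3376, y = 0.2799
  n-hexane: x = 0.0936, y = 0.0676
  cyclohexane: x = 0.4162, y = 0.1906

x_chloroform = 0.3376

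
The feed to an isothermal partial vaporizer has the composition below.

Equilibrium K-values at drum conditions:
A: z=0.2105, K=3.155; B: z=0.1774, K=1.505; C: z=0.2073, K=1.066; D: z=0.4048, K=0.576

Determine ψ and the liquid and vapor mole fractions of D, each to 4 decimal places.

ψ = 0.7492, x_D = 0.5932, y_D = 0.3417

Let ψ = V/F and solve Σ zᵢ(Kᵢ−1)/(1+ψ(Kᵢ−1)) = 0.
g(0) = ΣzᵢKᵢ − 1 = 0.3853 and g(1) = 1 − Σzᵢ/Kᵢ = -0.0818, so a root lies in (0, 1).
Newton–Raphson from ψ = 0.5:
  ψ = 0.5000: g = 0.08531, g' = -0.3734 → ψ = 0.7285
  ψ = 0.7285: g = 0.00672, g' = -0.3254 → ψ = 0.7491
  ψ = 0.7491: g = 0.00002, g' = -0.3239 → ψ = 0.7492
Converged at ψ = 0.7492.
Compositions from xᵢ = zᵢ/(1+ψ(Kᵢ−1)), yᵢ = Kᵢxᵢ:
  A: x = 0.0805, y = 0.2540
  B: x = 0.1287, y = 0.1937
  C: x = 0.1975, y = 0.2106
  D: x = 0.5932, y = 0.3417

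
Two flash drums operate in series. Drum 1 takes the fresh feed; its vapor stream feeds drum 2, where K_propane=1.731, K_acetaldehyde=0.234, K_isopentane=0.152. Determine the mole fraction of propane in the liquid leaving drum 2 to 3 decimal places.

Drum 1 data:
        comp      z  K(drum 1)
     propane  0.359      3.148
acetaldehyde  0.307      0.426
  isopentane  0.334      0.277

x_propane (drum 2) = 0.523

Drum 1:
Rachford–Rice: g(ψ₁) = Σ zᵢ(Kᵢ−1)/(1+ψ₁(Kᵢ−1)) = 0.
Check two-phase: ΣzᵢKᵢ = 1.353 > 1 and Σzᵢ/Kᵢ = 2.040 > 1, so g(0) = 0.353 > 0 and g(1) = -1.040 < 0.
Newton–Raphson from ψ₁ = 0.5:
  ψ₁ = 0.500: g = -0.2535, g' = -1.012 → ψ₁ = 0.250
  ψ₁ = 0.250: g = 0.0017, g' = -1.100 → ψ₁ = 0.251
Converged at ψ₁ = 0.251.
Drum-1 compositions:
  propane: x = 0.233, y = 0.734
  acetaldehyde: x = 0.359, y = 0.153
  isopentane: x = 0.408, y = 0.113
Drum-2 feed = drum-1 vapor: z₂ = (0.7342, 0.1528, 0.1130).
Drum 2:
Newton iteration, ψ₂⁰ = 0.56:
  ψ₂ = 0.560: g = -0.0067, g' = -0.767 → ψ₂ = 0.551
Converged at ψ₂ = 0.551.
  propane: x = 0.523, y = 0.906
  acetaldehyde: x = 0.264, y = 0.062
  isopentane: x = 0.212, y = 0.032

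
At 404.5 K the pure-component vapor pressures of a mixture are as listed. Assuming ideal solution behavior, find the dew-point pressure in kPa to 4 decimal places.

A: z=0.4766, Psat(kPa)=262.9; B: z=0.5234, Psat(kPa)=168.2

At the dew point ψ → 1, so Σzᵢ/Kᵢ = 1 with Kᵢ = Pᵢˢᵃᵗ/P ⇒ 1/P = Σzᵢ/Pᵢˢᵃᵗ.
1/P = 0.4766/262.9 + 0.5234/168.2 = 0.0049246 ⇒ P = 203.0610 kPa

Pdew = 203.0610 kPa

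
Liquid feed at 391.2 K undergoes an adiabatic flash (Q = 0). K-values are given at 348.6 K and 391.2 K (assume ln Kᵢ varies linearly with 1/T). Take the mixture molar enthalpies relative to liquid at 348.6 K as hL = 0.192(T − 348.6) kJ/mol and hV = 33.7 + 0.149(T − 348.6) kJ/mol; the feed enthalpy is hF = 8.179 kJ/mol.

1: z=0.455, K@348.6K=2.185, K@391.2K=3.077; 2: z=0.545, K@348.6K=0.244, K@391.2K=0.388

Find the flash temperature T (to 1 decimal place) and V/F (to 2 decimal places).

Adiabatic flash: solve Rachford–Rice at each trial T, then check hF = ψ·hV(T) + (1−ψ)·hL(T).
  T = 348.6 K: K = (2.185, 0.244), RR gives ψ = 0.142, H_out = 4.783 kJ/mol
  T = 391.2 K: K = (3.077, 0.388), RR gives ψ = 0.481, H_out = 23.510 kJ/mol
  T = 369.9 K: K = (2.619, 0.312), RR gives ψ = 0.324, H_out = 14.727 kJ/mol
  T = 359.2 K: K = (2.397, 0.277), RR gives ψ = 0.239, H_out = 9.982 kJ/mol
  T = 353.9 K: K = (2.290, 0.260), RR gives ψ = 0.193, H_out = 7.463 kJ/mol
  T = 356.5 K: K = (2.343, 0.268), RR gives ψ = 0.216, H_out = 8.716 kJ/mol
  T = 355.2 K: K = (2.316, 0.264), RR gives ψ = 0.204, H_out = 8.094 kJ/mol
Linear interpolation between T = 355.2 (H_out = 8.094) and T = 356.5 (H_out = 8.716) on hF = 8.179 gives T ≈ 355.4 K, at which ψ = 0.21.

T = 355.4 K, V/F = 0.21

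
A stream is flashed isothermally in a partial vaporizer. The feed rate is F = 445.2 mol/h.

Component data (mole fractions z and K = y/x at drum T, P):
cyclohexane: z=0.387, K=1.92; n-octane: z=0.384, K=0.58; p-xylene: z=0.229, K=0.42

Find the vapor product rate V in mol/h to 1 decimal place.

Material balance + equilibrium reduce to Σ zᵢ(Kᵢ−1)/(1+ψ(Kᵢ−1)) = 0.
Check two-phase: ΣzᵢKᵢ = 1.062 > 1 and Σzᵢ/Kᵢ = 1.409 > 1, so g(0) = 0.062 > 0 and g(1) = -0.409 < 0.
Newton–Raphson from ψ = 0.59:
  ψ = 0.590: g = -0.1856, g' = -0.435 → ψ = 0.164
  ψ = 0.164: g = -0.0105, g' = -0.420 → ψ = 0.139
Converged at ψ = 0.139.
Then V = ψ·F = 0.1388·445.2 = 61.8 mol/h and L = F − V = 383.4 mol/h.

V = 61.8 mol/h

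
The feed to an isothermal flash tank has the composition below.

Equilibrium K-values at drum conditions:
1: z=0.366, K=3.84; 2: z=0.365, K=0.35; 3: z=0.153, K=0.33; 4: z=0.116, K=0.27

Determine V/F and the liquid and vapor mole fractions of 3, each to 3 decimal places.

Material balance + equilibrium reduce to Σ zᵢ(Kᵢ−1)/(1+V/F(Kᵢ−1)) = 0.
Feasibility: ΣzᵢKᵢ = 1.615, Σzᵢ/Kᵢ = 2.031 — both > 1, two phases present.
Iterate (Newton) starting at V/F = 0.38:
  V/F = 0.380: g = -0.0699, g' = -1.197 → V/F = 0.322
  V/F = 0.322: g = 0.0019, g' = -1.270 → V/F = 0.323
Converged at V/F = 0.323.
Compositions from xᵢ = zᵢ/(1+V/F(Kᵢ−1)), yᵢ = Kᵢxᵢ:
  1: x = 0.191, y = 0.733
  2: x = 0.462, y = 0.162
  3: x = 0.195, y = 0.064
  4: x = 0.152, y = 0.041

V/F = 0.323, x_3 = 0.195, y_3 = 0.064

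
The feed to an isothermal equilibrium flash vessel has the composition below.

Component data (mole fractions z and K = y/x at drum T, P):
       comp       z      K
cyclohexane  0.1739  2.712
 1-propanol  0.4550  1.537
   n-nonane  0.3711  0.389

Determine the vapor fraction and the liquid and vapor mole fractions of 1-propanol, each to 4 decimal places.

ψ = 0.5509, x_1-propanol = 0.3511, y_1-propanol = 0.5397

Let ψ = V/F and solve Σ zᵢ(Kᵢ−1)/(1+ψ(Kᵢ−1)) = 0.
Check two-phase: ΣzᵢKᵢ = 1.3153 > 1 and Σzᵢ/Kᵢ = 1.3141 > 1, so g(0) = 0.3153 > 0 and g(1) = -0.3141 < 0.
Iterate (Newton) starting at ψ = 0.59:
  ψ = 0.5900: g = -0.02090, g' = -0.5406 → ψ = 0.5513
  ψ = 0.5513: g = -0.00025, g' = -0.5280 → ψ = 0.5509
Converged at ψ = 0.5509.
Compositions from xᵢ = zᵢ/(1+ψ(Kᵢ−1)), yᵢ = Kᵢxᵢ:
  cyclohexane: x = 0.0895, y = 0.2427
  1-propanol: x = 0.3511, y = 0.5397
  n-nonane: x = 0.5594, y = 0.2176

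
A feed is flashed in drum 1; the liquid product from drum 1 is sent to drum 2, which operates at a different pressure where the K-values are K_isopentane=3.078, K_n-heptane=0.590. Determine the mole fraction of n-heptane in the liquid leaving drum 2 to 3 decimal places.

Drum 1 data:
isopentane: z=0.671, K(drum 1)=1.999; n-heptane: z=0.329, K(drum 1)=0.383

x_n-heptane (drum 2) = 0.835

Drum 1:
Let ψ₁ = V/F and solve Σ zᵢ(Kᵢ−1)/(1+ψ₁(Kᵢ−1)) = 0.
Check two-phase: ΣzᵢKᵢ = 1.467 > 1 and Σzᵢ/Kᵢ = 1.195 > 1, so g(0) = 0.467 > 0 and g(1) = -0.195 < 0.
Binary case is linear: z₁(K₁−1)(1+ψ₁(K₂−1)) + z₂(K₂−1)(1+ψ₁(K₁−1)) = 0
⇒ ψ₁ = [z₁(K₁−1)+z₂(K₂−1)] / [−(K₁−1)(K₂−1)] = 0.4673/0.6164 = 0.758
Drum-1 compositions:
  isopentane: x = 0.382, y = 0.763
  n-heptane: x = 0.618, y = 0.237
Drum-2 feed = drum-1 liquid: z₂ = (0.3818, 0.6182).
Drum 2:
Let ψ₂ = V/F and solve Σ zᵢ(Kᵢ−1)/(1+ψ₂(Kᵢ−1)) = 0.
g(0) = ΣzᵢKᵢ − 1 = 0.540 and g(1) = 1 − Σzᵢ/Kᵢ = -0.172, so a root lies in (0, 1).
Binary case is linear: z₁(K₁−1)(1+ψ₂(K₂−1)) + z₂(K₂−1)(1+ψ₂(K₁−1)) = 0
⇒ ψ₂ = [z₁(K₁−1)+z₂(K₂−1)] / [−(K₁−1)(K₂−1)] = 0.5399/0.8520 = 0.634
  isopentane: x = 0.165, y = 0.507
  n-heptane: x = 0.835, y = 0.493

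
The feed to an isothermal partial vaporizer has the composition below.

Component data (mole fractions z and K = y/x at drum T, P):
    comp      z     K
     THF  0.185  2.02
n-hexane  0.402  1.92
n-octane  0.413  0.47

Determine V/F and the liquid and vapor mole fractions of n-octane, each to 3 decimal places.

V/F = 0.673, x_n-octane = 0.642, y_n-octane = 0.302

Rachford–Rice: g(V/F) = Σ zᵢ(Kᵢ−1)/(1+V/F(Kᵢ−1)) = 0.
Feasibility: ΣzᵢKᵢ = 1.340, Σzᵢ/Kᵢ = 1.180 — both > 1, two phases present.
Newton–Raphson from V/F = 0.59:
  V/F = 0.590: g = 0.0390, g' = -0.464 → V/F = 0.674
  V/F = 0.674: g = -0.0005, g' = -0.478 → V/F = 0.673
Converged at V/F = 0.673.
Compositions from xᵢ = zᵢ/(1+V/F(Kᵢ−1)), yᵢ = Kᵢxᵢ:
  THF: x = 0.110, y = 0.222
  n-hexane: x = 0.248, y = 0.477
  n-octane: x = 0.642, y = 0.302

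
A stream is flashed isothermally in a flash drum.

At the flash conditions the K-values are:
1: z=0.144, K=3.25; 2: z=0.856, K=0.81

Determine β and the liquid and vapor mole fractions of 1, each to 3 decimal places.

Let β = V/F and solve Σ zᵢ(Kᵢ−1)/(1+β(Kᵢ−1)) = 0.
g(0) = ΣzᵢKᵢ − 1 = 0.161 and g(1) = 1 − Σzᵢ/Kᵢ = -0.101, so a root lies in (0, 1).
Iterate (Newton) starting at β = 0.69:
  β = 0.690: g = -0.0602, g' = -0.153 → β = 0.296
  β = 0.296: g = 0.0222, g' = -0.297 → β = 0.370
  β = 0.370: g = 0.0018, g' = -0.253 → β = 0.377
Converged at β = 0.377.
Compositions from xᵢ = zᵢ/(1+β(Kᵢ−1)), yᵢ = Kᵢxᵢ:
  1: x = 0.078, y = 0.253
  2: x = 0.922, y = 0.747

β = 0.377, x_1 = 0.078, y_1 = 0.253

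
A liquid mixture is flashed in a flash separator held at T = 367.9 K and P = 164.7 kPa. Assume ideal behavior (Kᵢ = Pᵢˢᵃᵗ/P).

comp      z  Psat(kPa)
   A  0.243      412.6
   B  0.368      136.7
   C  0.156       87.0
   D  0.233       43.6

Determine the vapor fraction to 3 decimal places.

Raoult's law: Kᵢ = Pᵢˢᵃᵗ/P = Pᵢˢᵃᵗ/164.7.
  K_A = 412.6/164.7 = 2.50516, K_B = 136.7/164.7 = 0.82999, K_C = 87.0/164.7 = 0.52823, K_D = 43.6/164.7 = 0.26472
Let ψ = V/F and solve Σ zᵢ(Kᵢ−1)/(1+ψ(Kᵢ−1)) = 0.
Check two-phase: ΣzᵢKᵢ = 1.058 > 1 and Σzᵢ/Kᵢ = 1.716 > 1, so g(0) = 0.058 > 0 and g(1) = -0.716 < 0.
Newton iteration, ψ⁰ = 0.5:
  ψ = 0.500: g = -0.2269, g' = -0.566 → ψ = 0.099
  ψ = 0.099: g = -0.0075, g' = -0.612 → ψ = 0.087
Converged at ψ = 0.087.

ψ = 0.087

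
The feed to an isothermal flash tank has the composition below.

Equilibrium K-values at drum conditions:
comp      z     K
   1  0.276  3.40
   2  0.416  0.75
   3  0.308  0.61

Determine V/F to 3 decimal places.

Newton–Raphson from V/F = 0.5:
  V/F = 0.500: g = 0.0330, g' = -0.435 → V/F = 0.576
  V/F = 0.576: g = 0.0016, g' = -0.394 → V/F = 0.580
Converged at V/F = 0.580.

V/F = 0.580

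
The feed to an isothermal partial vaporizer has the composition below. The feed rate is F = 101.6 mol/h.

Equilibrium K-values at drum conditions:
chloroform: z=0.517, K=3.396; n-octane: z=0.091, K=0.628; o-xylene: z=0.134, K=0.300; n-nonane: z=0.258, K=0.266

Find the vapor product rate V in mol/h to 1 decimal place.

Let ψ = V/F and solve Σ zᵢ(Kᵢ−1)/(1+ψ(Kᵢ−1)) = 0.
Feasibility: ΣzᵢKᵢ = 1.922, Σzᵢ/Kᵢ = 1.714 — both > 1, two phases present.
Newton iteration, ψ⁰ = 0.36:
  ψ = 0.360: g = 0.2432, g' = -1.246 → ψ = 0.555
  ψ = 0.555: g = 0.0160, g' = -1.138 → ψ = 0.569
Converged at ψ = 0.569.
Then V = ψ·F = 0.5691·101.6 = 57.8 mol/h and L = F − V = 43.8 mol/h.

V = 57.8 mol/h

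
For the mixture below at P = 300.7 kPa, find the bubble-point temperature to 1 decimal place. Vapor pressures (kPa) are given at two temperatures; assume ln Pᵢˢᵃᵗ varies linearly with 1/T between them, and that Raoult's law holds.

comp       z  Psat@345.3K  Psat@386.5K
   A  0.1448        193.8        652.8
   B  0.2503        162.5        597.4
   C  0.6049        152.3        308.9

Bubble-point temperature: ΣzᵢPᵢˢᵃᵗ(T) = P. Interpolate ln Pᵢˢᵃᵗ = aᵢ + bᵢ/T.
  T = 345.3 K: ΣzᵢPᵢˢᵃᵗ = 160.86 kPa
  T = 386.5 K: ΣzᵢPᵢˢᵃᵗ = 430.91 kPa
  T = 365.9 K: ΣzᵢPᵢˢᵃᵗ = 268.03 kPa
  T = 376.2 K: ΣzᵢPᵢˢᵃᵗ = 341.31 kPa
  T = 371.0 K: ΣzᵢPᵢˢᵃᵗ = 302.44 kPa
  T = 368.4 K: ΣzᵢPᵢˢᵃᵗ = 284.46 kPa
  T = 369.7 K: ΣzᵢPᵢˢᵃᵗ = 293.33 kPa
Interpolating between 369.7 K and 371.0 K gives T ≈ 370.8 K.

T = 370.8 K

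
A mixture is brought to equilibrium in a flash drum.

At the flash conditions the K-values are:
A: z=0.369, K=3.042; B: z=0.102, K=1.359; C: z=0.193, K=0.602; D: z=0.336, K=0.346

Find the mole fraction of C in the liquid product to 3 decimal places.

x_C = 0.238

Material balance + equilibrium reduce to Σ zᵢ(Kᵢ−1)/(1+V/F(Kᵢ−1)) = 0.
g(0) = ΣzᵢKᵢ − 1 = 0.494 and g(1) = 1 − Σzᵢ/Kᵢ = -0.488, so a root lies in (0, 1).
Iterate (Newton) starting at V/F = 0.5:
  V/F = 0.500: g = -0.0185, g' = -0.751 → V/F = 0.475
Converged at V/F = 0.475.
Compositions from xᵢ = zᵢ/(1+V/F(Kᵢ−1)), yᵢ = Kᵢxᵢ:
  A: x = 0.187, y = 0.570
  B: x = 0.087, y = 0.118
  C: x = 0.238, y = 0.143
  D: x = 0.488, y = 0.169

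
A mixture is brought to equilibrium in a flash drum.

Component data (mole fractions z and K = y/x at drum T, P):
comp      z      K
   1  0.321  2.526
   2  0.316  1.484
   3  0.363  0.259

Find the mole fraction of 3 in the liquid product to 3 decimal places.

Material balance + equilibrium reduce to Σ zᵢ(Kᵢ−1)/(1+V/F(Kᵢ−1)) = 0.
Check two-phase: ΣzᵢKᵢ = 1.374 > 1 and Σzᵢ/Kᵢ = 1.742 > 1, so g(0) = 0.374 > 0 and g(1) = -0.742 < 0.
Newton iteration, V/F⁰ = 0.5:
  V/F = 0.500: g = -0.0263, g' = -0.791 → V/F = 0.467
  V/F = 0.467: g = -0.0004, g' = -0.770 → V/F = 0.466
Converged at V/F = 0.466.
Compositions from xᵢ = zᵢ/(1+V/F(Kᵢ−1)), yᵢ = Kᵢxᵢ:
  1: x = 0.188, y = 0.474
  2: x = 0.258, y = 0.383
  3: x = 0.555, y = 0.144

x_3 = 0.555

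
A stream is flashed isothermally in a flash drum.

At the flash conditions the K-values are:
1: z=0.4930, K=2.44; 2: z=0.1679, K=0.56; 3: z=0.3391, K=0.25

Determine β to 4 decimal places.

Newton–Raphson from β = 0.5:
  β = 0.5000: g = -0.08889, g' = -0.8873 → β = 0.3998
  β = 0.3998: g = -0.00237, g' = -0.8487 → β = 0.3970
Converged at β = 0.3970.

β = 0.3970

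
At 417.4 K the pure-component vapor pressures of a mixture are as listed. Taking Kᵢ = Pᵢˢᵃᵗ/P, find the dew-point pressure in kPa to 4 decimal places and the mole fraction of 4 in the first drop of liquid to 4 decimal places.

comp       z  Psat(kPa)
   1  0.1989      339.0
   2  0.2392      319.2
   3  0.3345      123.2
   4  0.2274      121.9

Pdew = 169.0143 kPa, x_4 = 0.3153

At the dew point ψ → 1, so Σzᵢ/Kᵢ = 1 with Kᵢ = Pᵢˢᵃᵗ/P ⇒ 1/P = Σzᵢ/Pᵢˢᵃᵗ.
1/P = 0.1989/339.0 + 0.2392/319.2 + 0.3345/123.2 + 0.2274/121.9 = 0.0059167 ⇒ P = 169.0143 kPa
xᵢ = zᵢP/Pᵢˢᵃᵗ ⇒ x_4 = 0.2274·169.0143/121.9 = 0.3153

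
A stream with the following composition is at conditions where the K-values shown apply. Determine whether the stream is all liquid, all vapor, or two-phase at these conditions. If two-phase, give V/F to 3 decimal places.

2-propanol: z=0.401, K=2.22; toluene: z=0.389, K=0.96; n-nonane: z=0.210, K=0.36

two-phase, V/F = 0.710

ΣzᵢKᵢ = 1.339; Σzᵢ/Kᵢ = 1.169.
Both exceed 1, so a two-phase solution exists.
Rachford–Rice: g(ψ) = Σ zᵢ(Kᵢ−1)/(1+ψ(Kᵢ−1)) = 0.
Newton–Raphson from ψ = 0.5:
  ψ = 0.500: g = 0.0903, g' = -0.417 → ψ = 0.717
  ψ = 0.717: g = -0.0033, g' = -0.464 → ψ = 0.710
Converged at ψ = 0.710.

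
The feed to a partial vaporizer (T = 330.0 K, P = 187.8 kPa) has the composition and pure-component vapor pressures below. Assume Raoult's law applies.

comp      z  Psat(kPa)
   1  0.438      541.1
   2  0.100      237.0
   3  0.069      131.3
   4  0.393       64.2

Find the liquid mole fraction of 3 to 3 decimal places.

Raoult's law: Kᵢ = Pᵢˢᵃᵗ/P = Pᵢˢᵃᵗ/187.8.
  K_1 = 541.1/187.8 = 2.88126, K_2 = 237.0/187.8 = 1.26198, K_3 = 131.3/187.8 = 0.69915, K_4 = 64.2/187.8 = 0.34185
Rachford–Rice: g(ψ) = Σ zᵢ(Kᵢ−1)/(1+ψ(Kᵢ−1)) = 0.
g(0) = ΣzᵢKᵢ − 1 = 0.571 and g(1) = 1 − Σzᵢ/Kᵢ = -0.480, so a root lies in (0, 1).
Iterate (Newton) starting at ψ = 0.5:
  ψ = 0.500: g = 0.0378, g' = -0.804 → ψ = 0.547
Converged at ψ = 0.547.
Compositions from xᵢ = zᵢ/(1+ψ(Kᵢ−1)), yᵢ = Kᵢxᵢ:
  1: x = 0.216, y = 0.622
  2: x = 0.087, y = 0.110
  3: x = 0.083, y = 0.058
  4: x = 0.614, y = 0.210

x_3 = 0.083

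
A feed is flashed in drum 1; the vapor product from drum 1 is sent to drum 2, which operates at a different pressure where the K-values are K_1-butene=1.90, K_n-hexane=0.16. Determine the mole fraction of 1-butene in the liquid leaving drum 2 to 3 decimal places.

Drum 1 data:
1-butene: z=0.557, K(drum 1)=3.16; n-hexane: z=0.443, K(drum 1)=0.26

x_1-butene (drum 2) = 0.483

Drum 1:
Let ψ₁ = V/F and solve Σ zᵢ(Kᵢ−1)/(1+ψ₁(Kᵢ−1)) = 0.
Check two-phase: ΣzᵢKᵢ = 1.875 > 1 and Σzᵢ/Kᵢ = 1.880 > 1, so g(0) = 0.875 > 0 and g(1) = -0.880 < 0.
Binary case is linear: z₁(K₁−1)(1+ψ₁(K₂−1)) + z₂(K₂−1)(1+ψ₁(K₁−1)) = 0
⇒ ψ₁ = [z₁(K₁−1)+z₂(K₂−1)] / [−(K₁−1)(K₂−1)] = 0.8753/1.5984 = 0.548
Drum-1 compositions:
  1-butene: x = 0.255, y = 0.806
  n-hexane: x = 0.745, y = 0.194
Drum-2 feed = drum-1 vapor: z₂ = (0.8063, 0.1937).
Drum 2:
Let ψ₂ = V/F and solve Σ zᵢ(Kᵢ−1)/(1+ψ₂(Kᵢ−1)) = 0.
Feasibility: ΣzᵢKᵢ = 1.563, Σzᵢ/Kᵢ = 1.635 — both > 1, two phases present.
Iterate (Newton) starting at ψ₂ = 0.5:
  ψ₂ = 0.500: g = 0.2200, g' = -0.717 → ψ₂ = 0.807
  ψ₂ = 0.807: g = -0.0845, g' = -1.536 → ψ₂ = 0.752
  ψ₂ = 0.752: g = -0.0087, g' = -1.239 → ψ₂ = 0.745
Converged at ψ₂ = 0.745.
  1-butene: x = 0.483, y = 0.917
  n-hexane: x = 0.517, y = 0.083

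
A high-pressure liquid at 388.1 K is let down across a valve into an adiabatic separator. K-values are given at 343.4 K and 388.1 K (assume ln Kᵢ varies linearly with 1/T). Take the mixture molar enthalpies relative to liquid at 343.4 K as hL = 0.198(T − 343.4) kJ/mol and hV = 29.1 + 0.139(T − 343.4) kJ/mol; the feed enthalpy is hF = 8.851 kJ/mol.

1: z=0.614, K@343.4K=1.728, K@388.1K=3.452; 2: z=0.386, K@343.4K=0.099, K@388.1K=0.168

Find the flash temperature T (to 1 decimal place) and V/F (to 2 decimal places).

T = 349.4 K, V/F = 0.27

Adiabatic flash: solve Rachford–Rice at each trial T, then check hF = ψ·hV(T) + (1−ψ)·hL(T).
  T = 343.4 K: K = (1.728, 0.099), RR gives ψ = 0.151, H_out = 4.401 kJ/mol
  T = 388.1 K: K = (3.452, 0.168), RR gives ψ = 0.581, H_out = 24.214 kJ/mol
  T = 365.8 K: K = (2.496, 0.131), RR gives ψ = 0.449, H_out = 16.900 kJ/mol
  T = 354.6 K: K = (2.089, 0.114), RR gives ψ = 0.339, H_out = 11.857 kJ/mol
  T = 349.0 K: K = (1.903, 0.107), RR gives ψ = 0.260, H_out = 8.581 kJ/mol
  T = 351.8 K: K = (1.995, 0.110), RR gives ψ = 0.302, H_out = 10.306 kJ/mol
  T = 350.4 K: K = (1.948, 0.109), RR gives ψ = 0.282, H_out = 9.468 kJ/mol
Linear interpolation between T = 349.0 (H_out = 8.581) and T = 350.4 (H_out = 9.468) on hF = 8.851 gives T ≈ 349.4 K, at which ψ = 0.27.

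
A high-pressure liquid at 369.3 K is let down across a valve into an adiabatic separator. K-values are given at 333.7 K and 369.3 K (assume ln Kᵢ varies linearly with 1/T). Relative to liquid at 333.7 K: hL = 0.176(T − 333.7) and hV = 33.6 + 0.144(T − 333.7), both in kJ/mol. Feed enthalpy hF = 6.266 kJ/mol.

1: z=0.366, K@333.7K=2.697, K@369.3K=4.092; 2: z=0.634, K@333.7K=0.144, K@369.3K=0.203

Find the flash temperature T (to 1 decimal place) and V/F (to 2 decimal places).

Adiabatic flash: solve Rachford–Rice at each trial T, then check hF = ψ·hV(T) + (1−ψ)·hL(T).
  T = 333.7 K: K = (2.697, 0.144), RR gives ψ = 0.054, H_out = 1.813 kJ/mol
  T = 369.3 K: K = (4.092, 0.203), RR gives ψ = 0.254, H_out = 14.516 kJ/mol
  T = 351.5 K: K = (3.357, 0.172), RR gives ψ = 0.173, H_out = 8.858 kJ/mol
  T = 342.6 K: K = (3.018, 0.158), RR gives ψ = 0.120, H_out = 5.579 kJ/mol
  T = 347.1 K: K = (3.187, 0.165), RR gives ψ = 0.149, H_out = 7.286 kJ/mol
  T = 344.9 K: K = (3.104, 0.162), RR gives ψ = 0.135, H_out = 6.465 kJ/mol
Linear interpolation between T = 342.6 (H_out = 5.579) and T = 344.9 (H_out = 6.465) on hF = 6.266 gives T ≈ 344.4 K, at which ψ = 0.13.

T = 344.4 K, V/F = 0.13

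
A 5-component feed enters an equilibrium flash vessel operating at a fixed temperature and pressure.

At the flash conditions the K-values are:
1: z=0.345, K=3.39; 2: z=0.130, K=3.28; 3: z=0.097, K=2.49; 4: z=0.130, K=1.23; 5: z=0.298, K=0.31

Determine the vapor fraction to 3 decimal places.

Material balance + equilibrium reduce to Σ zᵢ(Kᵢ−1)/(1+ψ(Kᵢ−1)) = 0.
g(0) = ΣzᵢKᵢ − 1 = 1.090 and g(1) = 1 − Σzᵢ/Kᵢ = -0.247, so a root lies in (0, 1).
Iterate (Newton) starting at ψ = 0.6:
  ψ = 0.600: g = 0.2156, g' = -0.932 → ψ = 0.831
  ψ = 0.831: g = -0.0143, g' = -1.130 → ψ = 0.819
Converged at ψ = 0.819.

ψ = 0.819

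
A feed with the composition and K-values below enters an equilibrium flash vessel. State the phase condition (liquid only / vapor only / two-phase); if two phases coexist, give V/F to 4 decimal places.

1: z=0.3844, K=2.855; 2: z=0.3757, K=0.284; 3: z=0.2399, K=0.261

two-phase, V/F = 0.1984

ΣzᵢKᵢ = 1.2668; Σzᵢ/Kᵢ = 2.3767.
Both exceed 1, so a two-phase solution exists.
Iterate (Newton) starting at ψ = 0.32:
  ψ = 0.3200: g = -0.13370, g' = -1.0697 → ψ = 0.1950
  ψ = 0.1950: g = 0.00384, g' = -1.1523 → ψ = 0.1983
Converged at ψ = 0.1984.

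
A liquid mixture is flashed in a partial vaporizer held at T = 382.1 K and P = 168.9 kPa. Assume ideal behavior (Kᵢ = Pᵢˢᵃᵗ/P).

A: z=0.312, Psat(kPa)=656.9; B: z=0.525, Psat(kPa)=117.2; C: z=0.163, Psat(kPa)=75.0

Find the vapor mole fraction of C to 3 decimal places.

y_C = 0.108

Raoult's law: Kᵢ = Pᵢˢᵃᵗ/P = Pᵢˢᵃᵗ/168.9.
  K_A = 656.9/168.9 = 3.88928, K_B = 117.2/168.9 = 0.69390, K_C = 75.0/168.9 = 0.44405
Rachford–Rice: g(ψ) = Σ zᵢ(Kᵢ−1)/(1+ψ(Kᵢ−1)) = 0.
Check two-phase: ΣzᵢKᵢ = 1.650 > 1 and Σzᵢ/Kᵢ = 1.204 > 1, so g(0) = 0.650 > 0 and g(1) = -0.204 < 0.
Newton iteration, ψ⁰ = 0.52:
  ψ = 0.520: g = 0.0416, g' = -0.585 → ψ = 0.591
  ψ = 0.591: g = 0.0017, g' = -0.540 → ψ = 0.594
Converged at ψ = 0.594.
Compositions from xᵢ = zᵢ/(1+ψ(Kᵢ−1)), yᵢ = Kᵢxᵢ:
  A: x = 0.115, y = 0.447
  B: x = 0.642, y = 0.445
  C: x = 0.243, y = 0.108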